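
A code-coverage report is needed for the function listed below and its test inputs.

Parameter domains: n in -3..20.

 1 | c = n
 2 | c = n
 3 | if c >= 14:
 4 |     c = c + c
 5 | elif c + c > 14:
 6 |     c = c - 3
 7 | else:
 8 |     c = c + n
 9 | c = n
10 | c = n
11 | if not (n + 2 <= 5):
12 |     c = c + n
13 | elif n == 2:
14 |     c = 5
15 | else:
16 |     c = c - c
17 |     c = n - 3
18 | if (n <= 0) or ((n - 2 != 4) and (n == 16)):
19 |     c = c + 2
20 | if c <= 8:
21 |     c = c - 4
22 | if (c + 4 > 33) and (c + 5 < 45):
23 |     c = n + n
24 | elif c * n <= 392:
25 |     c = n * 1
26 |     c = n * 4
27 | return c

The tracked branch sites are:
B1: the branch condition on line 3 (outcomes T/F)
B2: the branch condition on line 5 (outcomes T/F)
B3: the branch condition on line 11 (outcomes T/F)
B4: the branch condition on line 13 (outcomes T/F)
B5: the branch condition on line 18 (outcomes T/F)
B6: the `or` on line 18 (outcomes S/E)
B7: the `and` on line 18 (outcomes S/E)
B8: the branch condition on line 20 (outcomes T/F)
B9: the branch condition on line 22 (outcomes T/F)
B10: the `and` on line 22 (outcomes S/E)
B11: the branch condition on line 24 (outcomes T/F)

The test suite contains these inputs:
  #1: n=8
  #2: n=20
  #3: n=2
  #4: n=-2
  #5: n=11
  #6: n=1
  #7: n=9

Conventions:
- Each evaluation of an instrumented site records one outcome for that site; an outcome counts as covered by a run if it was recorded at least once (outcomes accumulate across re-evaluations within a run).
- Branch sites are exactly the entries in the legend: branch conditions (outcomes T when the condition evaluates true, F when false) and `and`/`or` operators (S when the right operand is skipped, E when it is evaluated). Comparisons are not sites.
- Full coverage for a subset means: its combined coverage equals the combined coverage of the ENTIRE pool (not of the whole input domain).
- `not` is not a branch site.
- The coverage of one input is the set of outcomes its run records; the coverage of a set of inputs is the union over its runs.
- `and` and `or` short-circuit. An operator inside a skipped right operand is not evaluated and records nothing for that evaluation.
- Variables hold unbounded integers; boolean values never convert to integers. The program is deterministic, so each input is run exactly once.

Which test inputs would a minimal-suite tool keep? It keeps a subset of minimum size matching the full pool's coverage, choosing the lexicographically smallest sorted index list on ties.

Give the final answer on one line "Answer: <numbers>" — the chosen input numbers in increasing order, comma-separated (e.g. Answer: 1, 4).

input #1 (n=8): covers B1=F, B2=T, B3=T, B5=F, B6=E, B7=E, B8=F, B9=F, B10=S, B11=T
input #2 (n=20): covers B1=T, B3=T, B5=F, B6=E, B7=E, B8=F, B9=F, B10=E, B11=F
input #3 (n=2): covers B1=F, B2=F, B3=F, B4=T, B5=F, B6=E, B7=E, B8=T, B9=F, B10=S, B11=T
input #4 (n=-2): covers B1=F, B2=F, B3=F, B4=F, B5=T, B6=S, B8=T, B9=F, B10=S, B11=T
input #5 (n=11): covers B1=F, B2=T, B3=T, B5=F, B6=E, B7=E, B8=F, B9=F, B10=S, B11=T
input #6 (n=1): covers B1=F, B2=F, B3=F, B4=F, B5=F, B6=E, B7=E, B8=T, B9=F, B10=S, B11=T
input #7 (n=9): covers B1=F, B2=T, B3=T, B5=F, B6=E, B7=E, B8=F, B9=F, B10=S, B11=T
together the pool reaches 20 outcomes: B1=T, B1=F, B2=T, B2=F, B3=T, B3=F, B4=T, B4=F, B5=T, B5=F, B6=S, B6=E, B7=E, B8=T, B8=F, B9=F, B10=S, B10=E, B11=T, B11=F
no size-1 subset reaches all 20 outcomes (best union: 11/20)
no size-2 subset reaches all 20 outcomes (best union: 18/20)
no size-3 subset reaches all 20 outcomes (best union: 19/20)
size 4: inputs {1, 2, 3, 4} cover all 20 outcomes, and no lexicographically smaller subset of this size does

Answer: 1, 2, 3, 4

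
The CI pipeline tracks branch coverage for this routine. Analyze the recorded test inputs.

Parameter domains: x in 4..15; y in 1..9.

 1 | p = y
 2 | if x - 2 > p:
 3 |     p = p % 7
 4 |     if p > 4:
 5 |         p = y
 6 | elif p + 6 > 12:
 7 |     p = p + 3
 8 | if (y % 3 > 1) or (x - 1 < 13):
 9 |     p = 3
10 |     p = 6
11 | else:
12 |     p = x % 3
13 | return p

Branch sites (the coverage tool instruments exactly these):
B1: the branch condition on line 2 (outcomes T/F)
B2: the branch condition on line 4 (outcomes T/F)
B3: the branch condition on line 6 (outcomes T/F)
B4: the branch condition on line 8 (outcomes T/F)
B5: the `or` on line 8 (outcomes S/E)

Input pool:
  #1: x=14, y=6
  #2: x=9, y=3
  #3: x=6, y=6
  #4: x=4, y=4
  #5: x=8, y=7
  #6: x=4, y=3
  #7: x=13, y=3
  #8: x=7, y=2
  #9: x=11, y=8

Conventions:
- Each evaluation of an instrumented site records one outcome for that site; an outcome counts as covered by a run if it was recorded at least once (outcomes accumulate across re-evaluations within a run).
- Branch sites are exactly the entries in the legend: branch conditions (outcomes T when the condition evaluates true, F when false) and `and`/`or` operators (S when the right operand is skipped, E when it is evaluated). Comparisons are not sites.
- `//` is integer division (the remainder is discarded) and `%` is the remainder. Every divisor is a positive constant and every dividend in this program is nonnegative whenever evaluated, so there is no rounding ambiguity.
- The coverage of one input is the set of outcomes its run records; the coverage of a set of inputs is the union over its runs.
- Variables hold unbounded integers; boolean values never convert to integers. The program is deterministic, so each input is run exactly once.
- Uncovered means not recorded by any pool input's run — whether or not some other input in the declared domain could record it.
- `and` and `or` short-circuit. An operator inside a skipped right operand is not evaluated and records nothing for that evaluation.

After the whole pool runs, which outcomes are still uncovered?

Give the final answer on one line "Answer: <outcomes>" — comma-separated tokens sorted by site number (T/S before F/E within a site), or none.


input #1, x=14, y=6: events B1->T, B2->T, B5->E, B4->F; outcomes B1=T, B2=T, B4=F, B5=E
input #2, x=9, y=3: events B1->T, B2->F, B5->E, B4->T; outcomes B1=T, B2=F, B4=T, B5=E
input #3, x=6, y=6: events B1->F, B3->F, B5->E, B4->T; outcomes B1=F, B3=F, B4=T, B5=E
input #4, x=4, y=4: events B1->F, B3->F, B5->E, B4->T; outcomes B1=F, B3=F, B4=T, B5=E
input #5, x=8, y=7: events B1->F, B3->T, B5->E, B4->T; outcomes B1=F, B3=T, B4=T, B5=E
input #6, x=4, y=3: events B1->F, B3->F, B5->E, B4->T; outcomes B1=F, B3=F, B4=T, B5=E
input #7, x=13, y=3: events B1->T, B2->F, B5->E, B4->T; outcomes B1=T, B2=F, B4=T, B5=E
input #8, x=7, y=2: events B1->T, B2->F, B5->S, B4->T; outcomes B1=T, B2=F, B4=T, B5=S
input #9, x=11, y=8: events B1->T, B2->F, B5->S, B4->T; outcomes B1=T, B2=F, B4=T, B5=S
union over the pool: B1=T, B1=F, B2=T, B2=F, B3=T, B3=F, B4=T, B4=F, B5=S, B5=E
uncovered (0 of 10): none
Answer: none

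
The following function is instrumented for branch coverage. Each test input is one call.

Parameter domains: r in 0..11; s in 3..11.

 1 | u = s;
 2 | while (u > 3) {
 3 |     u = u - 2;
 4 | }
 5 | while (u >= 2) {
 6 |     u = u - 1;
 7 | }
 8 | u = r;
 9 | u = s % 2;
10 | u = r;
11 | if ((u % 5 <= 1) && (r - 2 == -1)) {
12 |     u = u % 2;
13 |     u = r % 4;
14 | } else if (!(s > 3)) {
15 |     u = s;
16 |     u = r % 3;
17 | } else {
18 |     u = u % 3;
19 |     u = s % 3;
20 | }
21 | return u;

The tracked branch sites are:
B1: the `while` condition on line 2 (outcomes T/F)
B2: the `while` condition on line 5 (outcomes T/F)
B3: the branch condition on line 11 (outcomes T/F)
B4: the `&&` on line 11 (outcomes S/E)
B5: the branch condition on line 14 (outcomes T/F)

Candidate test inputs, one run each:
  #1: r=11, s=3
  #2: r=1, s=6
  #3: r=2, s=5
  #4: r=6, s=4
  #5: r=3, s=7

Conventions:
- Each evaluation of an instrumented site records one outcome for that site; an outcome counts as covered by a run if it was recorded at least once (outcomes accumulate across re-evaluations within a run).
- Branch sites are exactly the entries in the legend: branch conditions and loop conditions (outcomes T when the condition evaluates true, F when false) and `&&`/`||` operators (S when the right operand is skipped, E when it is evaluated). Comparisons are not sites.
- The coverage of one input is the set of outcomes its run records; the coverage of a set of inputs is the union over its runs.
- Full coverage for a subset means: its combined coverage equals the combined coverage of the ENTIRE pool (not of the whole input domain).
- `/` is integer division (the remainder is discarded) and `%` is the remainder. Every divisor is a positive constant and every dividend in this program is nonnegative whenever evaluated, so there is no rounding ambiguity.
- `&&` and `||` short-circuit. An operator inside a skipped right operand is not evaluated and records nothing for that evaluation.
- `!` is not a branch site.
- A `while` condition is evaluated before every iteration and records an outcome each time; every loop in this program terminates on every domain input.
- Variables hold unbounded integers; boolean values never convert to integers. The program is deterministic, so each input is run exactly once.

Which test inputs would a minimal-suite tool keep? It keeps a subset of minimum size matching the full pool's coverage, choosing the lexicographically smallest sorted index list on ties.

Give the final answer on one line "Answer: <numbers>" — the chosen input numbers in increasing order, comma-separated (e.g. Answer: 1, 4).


#1 (r=11, s=3) -> B1->F, B2->T, B2->T, B2->F, B4->E, B3->F, B5->T; covered: B1=F, B2=T, B2=F, B3=F, B4=E, B5=T
#2 (r=1, s=6) -> B1->T, B1->T, B1->F, B2->T, B2->F, B4->E, B3->T; covered: B1=T, B1=F, B2=T, B2=F, B3=T, B4=E
#3 (r=2, s=5) -> B1->T, B1->F, B2->T, B2->T, B2->F, B4->S, B3->F, B5->F; covered: B1=T, B1=F, B2=T, B2=F, B3=F, B4=S, B5=F
#4 (r=6, s=4) -> B1->T, B1->F, B2->T, B2->F, B4->E, B3->F, B5->F; covered: B1=T, B1=F, B2=T, B2=F, B3=F, B4=E, B5=F
#5 (r=3, s=7) -> B1->T, B1->T, B1->F, B2->T, B2->T, B2->F, B4->S, B3->F, B5->F; covered: B1=T, B1=F, B2=T, B2=F, B3=F, B4=S, B5=F
pool-wide coverage (10 outcomes): B1=T, B1=F, B2=T, B2=F, B3=T, B3=F, B4=S, B4=E, B5=T, B5=F
every size-1 subset falls short of the 10 outcomes (best: 7/10)
every size-2 subset falls short of the 10 outcomes (best: 9/10)
at size 3, {1, 2, 3} reaches all 10 outcomes; every lexicographically earlier size-3 subset fails
Answer: 1, 2, 3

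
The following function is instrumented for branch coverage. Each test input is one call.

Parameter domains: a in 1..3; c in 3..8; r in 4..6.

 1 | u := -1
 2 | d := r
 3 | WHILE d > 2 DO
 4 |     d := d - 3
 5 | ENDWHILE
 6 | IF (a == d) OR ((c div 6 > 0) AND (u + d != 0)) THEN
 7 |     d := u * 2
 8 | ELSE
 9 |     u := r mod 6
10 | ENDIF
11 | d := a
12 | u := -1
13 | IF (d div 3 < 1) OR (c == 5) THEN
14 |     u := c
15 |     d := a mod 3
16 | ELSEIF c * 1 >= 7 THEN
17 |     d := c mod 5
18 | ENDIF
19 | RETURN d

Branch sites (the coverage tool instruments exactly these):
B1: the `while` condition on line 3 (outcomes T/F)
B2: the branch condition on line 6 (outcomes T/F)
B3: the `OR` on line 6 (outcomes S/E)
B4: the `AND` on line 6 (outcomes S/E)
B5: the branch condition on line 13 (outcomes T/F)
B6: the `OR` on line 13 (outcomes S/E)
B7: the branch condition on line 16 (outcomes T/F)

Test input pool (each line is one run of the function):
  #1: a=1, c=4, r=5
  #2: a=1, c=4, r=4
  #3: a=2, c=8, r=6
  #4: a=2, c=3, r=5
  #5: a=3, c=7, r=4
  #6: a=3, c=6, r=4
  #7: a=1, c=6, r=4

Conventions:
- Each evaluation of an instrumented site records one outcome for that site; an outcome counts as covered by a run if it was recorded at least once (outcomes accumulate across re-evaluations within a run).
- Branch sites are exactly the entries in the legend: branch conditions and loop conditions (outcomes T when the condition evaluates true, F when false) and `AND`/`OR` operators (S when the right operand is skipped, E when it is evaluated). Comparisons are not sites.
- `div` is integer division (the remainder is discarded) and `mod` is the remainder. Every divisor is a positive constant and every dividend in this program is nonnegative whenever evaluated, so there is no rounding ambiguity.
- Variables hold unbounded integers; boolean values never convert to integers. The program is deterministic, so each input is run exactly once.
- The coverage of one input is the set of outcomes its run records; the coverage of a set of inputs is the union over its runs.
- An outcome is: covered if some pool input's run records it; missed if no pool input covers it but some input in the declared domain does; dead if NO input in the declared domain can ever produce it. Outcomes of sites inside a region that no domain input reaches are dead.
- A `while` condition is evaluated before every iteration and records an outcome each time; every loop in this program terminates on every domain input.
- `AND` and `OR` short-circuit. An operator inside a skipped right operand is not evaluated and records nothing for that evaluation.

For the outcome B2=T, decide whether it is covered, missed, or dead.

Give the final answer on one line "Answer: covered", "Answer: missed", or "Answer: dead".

B2=T is recorded by pool input(s) 2, 3, 4, 7 -> covered

Answer: covered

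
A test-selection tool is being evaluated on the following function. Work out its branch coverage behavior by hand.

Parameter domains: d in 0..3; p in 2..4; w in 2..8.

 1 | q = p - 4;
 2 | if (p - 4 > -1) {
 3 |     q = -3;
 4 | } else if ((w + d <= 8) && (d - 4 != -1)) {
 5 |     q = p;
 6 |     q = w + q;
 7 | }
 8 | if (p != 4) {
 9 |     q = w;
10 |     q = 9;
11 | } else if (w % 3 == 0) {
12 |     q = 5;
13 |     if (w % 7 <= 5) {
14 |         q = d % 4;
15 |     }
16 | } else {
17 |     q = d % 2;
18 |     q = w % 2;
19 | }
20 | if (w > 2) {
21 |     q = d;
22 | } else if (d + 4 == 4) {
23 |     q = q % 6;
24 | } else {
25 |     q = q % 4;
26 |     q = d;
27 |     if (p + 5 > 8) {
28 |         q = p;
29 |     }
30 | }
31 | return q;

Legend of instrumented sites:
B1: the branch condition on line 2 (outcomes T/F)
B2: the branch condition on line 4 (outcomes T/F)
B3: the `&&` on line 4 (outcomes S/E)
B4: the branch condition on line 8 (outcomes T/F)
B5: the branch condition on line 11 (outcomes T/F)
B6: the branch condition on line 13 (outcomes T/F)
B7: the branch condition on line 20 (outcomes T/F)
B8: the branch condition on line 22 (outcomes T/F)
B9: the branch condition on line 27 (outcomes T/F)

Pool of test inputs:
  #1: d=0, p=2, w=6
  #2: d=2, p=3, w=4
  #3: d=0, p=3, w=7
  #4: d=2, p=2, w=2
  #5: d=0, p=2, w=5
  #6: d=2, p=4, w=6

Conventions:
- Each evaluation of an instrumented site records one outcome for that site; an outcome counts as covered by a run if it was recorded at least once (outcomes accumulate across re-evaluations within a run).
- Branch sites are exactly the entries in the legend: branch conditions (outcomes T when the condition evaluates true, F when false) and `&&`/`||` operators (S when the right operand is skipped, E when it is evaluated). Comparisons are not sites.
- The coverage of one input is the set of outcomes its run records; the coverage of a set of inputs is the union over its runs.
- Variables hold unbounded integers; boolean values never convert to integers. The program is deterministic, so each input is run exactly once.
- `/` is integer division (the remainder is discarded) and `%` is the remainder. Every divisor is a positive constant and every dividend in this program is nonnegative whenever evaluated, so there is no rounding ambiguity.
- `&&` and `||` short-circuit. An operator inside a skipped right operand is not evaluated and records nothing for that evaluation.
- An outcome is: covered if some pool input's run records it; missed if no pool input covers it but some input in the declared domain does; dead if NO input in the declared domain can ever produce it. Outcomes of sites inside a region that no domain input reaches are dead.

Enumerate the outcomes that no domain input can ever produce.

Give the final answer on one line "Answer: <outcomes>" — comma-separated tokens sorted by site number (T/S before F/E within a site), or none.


running all 84 domain inputs and tallying outcomes:
  reachable outcomes have witnesses, e.g. B1=T (e.g. d=0, p=4, w=2), B1=F (e.g. d=0, p=2, w=2), B2=T (e.g. d=0, p=2, w=2), B2=F (e.g. d=1, p=2, w=8)
Answer: none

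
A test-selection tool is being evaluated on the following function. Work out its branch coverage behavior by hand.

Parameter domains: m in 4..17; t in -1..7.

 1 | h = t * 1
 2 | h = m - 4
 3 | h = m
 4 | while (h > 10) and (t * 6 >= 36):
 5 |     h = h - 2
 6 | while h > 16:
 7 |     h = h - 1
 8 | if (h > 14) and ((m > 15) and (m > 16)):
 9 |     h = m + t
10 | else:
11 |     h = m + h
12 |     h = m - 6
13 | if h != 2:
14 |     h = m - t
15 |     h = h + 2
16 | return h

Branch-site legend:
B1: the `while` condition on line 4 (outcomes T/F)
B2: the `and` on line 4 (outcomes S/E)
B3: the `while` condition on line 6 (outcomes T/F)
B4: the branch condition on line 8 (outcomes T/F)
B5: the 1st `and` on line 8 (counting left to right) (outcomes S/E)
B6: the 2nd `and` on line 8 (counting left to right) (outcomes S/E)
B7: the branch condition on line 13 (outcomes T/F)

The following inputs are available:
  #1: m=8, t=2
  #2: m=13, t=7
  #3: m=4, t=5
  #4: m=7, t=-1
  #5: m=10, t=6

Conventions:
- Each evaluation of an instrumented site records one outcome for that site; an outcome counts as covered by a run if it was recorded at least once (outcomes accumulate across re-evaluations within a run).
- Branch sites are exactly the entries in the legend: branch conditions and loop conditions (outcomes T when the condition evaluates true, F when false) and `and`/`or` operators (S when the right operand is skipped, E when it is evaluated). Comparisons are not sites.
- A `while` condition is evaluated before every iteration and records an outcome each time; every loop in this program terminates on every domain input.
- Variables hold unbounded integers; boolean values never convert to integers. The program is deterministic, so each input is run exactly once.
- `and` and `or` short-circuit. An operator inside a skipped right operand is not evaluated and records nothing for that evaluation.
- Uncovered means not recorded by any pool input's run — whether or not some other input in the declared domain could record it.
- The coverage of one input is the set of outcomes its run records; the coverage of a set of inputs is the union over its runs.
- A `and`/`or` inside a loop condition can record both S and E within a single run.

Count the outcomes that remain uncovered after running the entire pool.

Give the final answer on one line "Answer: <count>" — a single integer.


run #1 (m=8, t=2) records B1=F, B2=S, B3=F, B4=F, B5=S, B7=F
run #2 (m=13, t=7) records B1=T, B1=F, B2=S, B2=E, B3=F, B4=F, B5=S, B7=T
run #3 (m=4, t=5) records B1=F, B2=S, B3=F, B4=F, B5=S, B7=T
run #4 (m=7, t=-1) records B1=F, B2=S, B3=F, B4=F, B5=S, B7=T
run #5 (m=10, t=6) records B1=F, B2=S, B3=F, B4=F, B5=S, B7=T
union over the pool: B1=T, B1=F, B2=S, B2=E, B3=F, B4=F, B5=S, B7=T, B7=F
uncovered (5 of 14): B3=T, B4=T, B5=E, B6=S, B6=E
Answer: 5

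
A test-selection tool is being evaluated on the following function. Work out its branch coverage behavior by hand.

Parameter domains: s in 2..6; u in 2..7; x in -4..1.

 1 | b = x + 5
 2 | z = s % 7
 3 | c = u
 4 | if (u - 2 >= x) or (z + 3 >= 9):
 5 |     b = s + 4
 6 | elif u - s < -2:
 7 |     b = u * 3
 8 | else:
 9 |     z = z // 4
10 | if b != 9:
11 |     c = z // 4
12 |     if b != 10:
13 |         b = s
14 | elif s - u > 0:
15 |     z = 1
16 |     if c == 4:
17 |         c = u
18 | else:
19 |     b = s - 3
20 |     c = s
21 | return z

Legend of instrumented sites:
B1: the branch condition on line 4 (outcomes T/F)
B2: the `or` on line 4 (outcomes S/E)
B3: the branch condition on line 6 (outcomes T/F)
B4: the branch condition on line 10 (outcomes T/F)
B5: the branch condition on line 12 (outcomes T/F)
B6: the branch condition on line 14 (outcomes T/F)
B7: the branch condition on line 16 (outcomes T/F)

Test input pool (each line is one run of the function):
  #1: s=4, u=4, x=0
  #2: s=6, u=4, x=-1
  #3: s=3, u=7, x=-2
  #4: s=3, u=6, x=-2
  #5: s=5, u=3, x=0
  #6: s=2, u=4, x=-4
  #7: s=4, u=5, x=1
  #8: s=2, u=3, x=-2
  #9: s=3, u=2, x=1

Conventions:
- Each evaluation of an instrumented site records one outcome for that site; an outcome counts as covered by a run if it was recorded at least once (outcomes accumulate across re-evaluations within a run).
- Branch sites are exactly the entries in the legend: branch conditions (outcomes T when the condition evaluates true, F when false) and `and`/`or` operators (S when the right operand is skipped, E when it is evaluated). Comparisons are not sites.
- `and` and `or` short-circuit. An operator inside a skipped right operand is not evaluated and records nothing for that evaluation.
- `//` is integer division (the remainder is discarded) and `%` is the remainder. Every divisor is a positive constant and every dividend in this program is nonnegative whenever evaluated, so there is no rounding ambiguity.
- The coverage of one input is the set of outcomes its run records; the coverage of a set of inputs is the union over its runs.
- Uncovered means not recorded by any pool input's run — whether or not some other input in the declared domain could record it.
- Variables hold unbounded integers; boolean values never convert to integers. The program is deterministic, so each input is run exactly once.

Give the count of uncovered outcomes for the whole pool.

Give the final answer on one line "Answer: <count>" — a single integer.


test 1 (s=4, u=4, x=0) fires B2->S, B1->T, B4->T, B5->T; hits B1=T, B2=S, B4=T, B5=T
test 2 (s=6, u=4, x=-1) fires B2->S, B1->T, B4->T, B5->F; hits B1=T, B2=S, B4=T, B5=F
test 3 (s=3, u=7, x=-2) fires B2->S, B1->T, B4->T, B5->T; hits B1=T, B2=S, B4=T, B5=T
test 4 (s=3, u=6, x=-2) fires B2->S, B1->T, B4->T, B5->T; hits B1=T, B2=S, B4=T, B5=T
test 5 (s=5, u=3, x=0) fires B2->S, B1->T, B4->F, B6->T, B7->F; hits B1=T, B2=S, B4=F, B6=T, B7=F
test 6 (s=2, u=4, x=-4) fires B2->S, B1->T, B4->T, B5->T; hits B1=T, B2=S, B4=T, B5=T
test 7 (s=4, u=5, x=1) fires B2->S, B1->T, B4->T, B5->T; hits B1=T, B2=S, B4=T, B5=T
test 8 (s=2, u=3, x=-2) fires B2->S, B1->T, B4->T, B5->T; hits B1=T, B2=S, B4=T, B5=T
test 9 (s=3, u=2, x=1) fires B2->E, B1->F, B3->F, B4->T, B5->T; hits B1=F, B2=E, B3=F, B4=T, B5=T
union over the pool: B1=T, B1=F, B2=S, B2=E, B3=F, B4=T, B4=F, B5=T, B5=F, B6=T, B7=F
uncovered (3 of 14): B3=T, B6=F, B7=T
Answer: 3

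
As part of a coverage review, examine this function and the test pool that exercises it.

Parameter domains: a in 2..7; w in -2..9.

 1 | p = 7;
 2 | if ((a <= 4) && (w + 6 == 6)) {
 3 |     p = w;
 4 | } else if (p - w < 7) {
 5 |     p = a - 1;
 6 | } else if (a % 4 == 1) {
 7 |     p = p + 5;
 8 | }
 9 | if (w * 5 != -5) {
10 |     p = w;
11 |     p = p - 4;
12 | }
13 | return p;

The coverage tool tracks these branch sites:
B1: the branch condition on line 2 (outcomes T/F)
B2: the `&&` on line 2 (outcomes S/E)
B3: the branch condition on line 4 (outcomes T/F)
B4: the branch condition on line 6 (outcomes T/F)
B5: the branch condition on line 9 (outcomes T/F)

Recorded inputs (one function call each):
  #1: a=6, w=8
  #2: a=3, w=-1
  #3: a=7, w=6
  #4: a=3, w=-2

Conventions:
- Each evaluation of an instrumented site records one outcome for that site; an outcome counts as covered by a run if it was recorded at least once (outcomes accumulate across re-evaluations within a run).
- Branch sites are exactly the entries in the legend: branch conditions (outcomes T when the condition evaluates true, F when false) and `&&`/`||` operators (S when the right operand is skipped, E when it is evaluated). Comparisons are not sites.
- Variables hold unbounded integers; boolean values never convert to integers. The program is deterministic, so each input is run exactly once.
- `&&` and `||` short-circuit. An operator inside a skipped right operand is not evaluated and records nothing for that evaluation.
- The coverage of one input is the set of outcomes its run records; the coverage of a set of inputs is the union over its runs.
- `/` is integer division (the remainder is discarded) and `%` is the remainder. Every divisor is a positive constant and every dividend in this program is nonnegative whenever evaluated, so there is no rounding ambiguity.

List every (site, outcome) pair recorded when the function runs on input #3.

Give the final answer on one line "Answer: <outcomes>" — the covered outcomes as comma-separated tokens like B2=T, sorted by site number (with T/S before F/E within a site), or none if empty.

Event log for input #3 (a=7, w=6):
  B2->S, B1->F, B3->T, B5->T
collecting distinct outcomes: B1=F, B2=S, B3=T, B5=T

Answer: B1=F, B2=S, B3=T, B5=T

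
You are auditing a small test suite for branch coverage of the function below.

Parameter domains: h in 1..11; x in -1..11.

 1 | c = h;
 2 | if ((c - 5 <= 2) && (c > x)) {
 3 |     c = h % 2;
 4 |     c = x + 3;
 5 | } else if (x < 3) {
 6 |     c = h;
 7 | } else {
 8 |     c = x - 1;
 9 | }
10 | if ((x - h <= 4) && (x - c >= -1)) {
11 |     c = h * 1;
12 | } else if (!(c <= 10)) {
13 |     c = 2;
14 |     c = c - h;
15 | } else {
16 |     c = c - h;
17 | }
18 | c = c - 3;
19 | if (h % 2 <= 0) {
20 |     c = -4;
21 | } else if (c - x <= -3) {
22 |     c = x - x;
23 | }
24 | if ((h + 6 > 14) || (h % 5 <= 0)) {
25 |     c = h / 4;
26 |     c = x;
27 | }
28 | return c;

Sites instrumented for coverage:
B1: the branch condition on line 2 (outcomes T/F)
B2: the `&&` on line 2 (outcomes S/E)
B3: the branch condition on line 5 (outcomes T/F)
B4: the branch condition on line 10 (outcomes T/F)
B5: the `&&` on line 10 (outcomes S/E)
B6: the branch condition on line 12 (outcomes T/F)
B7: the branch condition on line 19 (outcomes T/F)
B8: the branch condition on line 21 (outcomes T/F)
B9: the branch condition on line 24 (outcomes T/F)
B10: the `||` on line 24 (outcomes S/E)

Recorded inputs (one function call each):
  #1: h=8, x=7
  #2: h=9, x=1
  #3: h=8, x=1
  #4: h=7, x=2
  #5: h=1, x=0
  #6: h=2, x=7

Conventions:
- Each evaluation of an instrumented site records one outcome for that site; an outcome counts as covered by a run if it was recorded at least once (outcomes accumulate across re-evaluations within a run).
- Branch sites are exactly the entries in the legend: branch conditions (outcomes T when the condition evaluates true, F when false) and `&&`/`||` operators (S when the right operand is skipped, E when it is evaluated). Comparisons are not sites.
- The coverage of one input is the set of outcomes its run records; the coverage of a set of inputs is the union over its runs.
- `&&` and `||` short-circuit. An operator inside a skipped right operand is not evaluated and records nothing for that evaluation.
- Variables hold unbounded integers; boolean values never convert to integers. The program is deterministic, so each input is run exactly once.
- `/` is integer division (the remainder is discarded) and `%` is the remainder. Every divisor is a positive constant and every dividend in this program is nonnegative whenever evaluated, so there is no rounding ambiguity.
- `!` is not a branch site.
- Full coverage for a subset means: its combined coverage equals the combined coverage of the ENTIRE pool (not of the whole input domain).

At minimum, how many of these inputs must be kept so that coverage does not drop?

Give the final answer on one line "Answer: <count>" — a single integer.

#1 (h=8, x=7) -> B2->S, B1->F, B3->F, B5->E, B4->T, B7->T, B10->E, B9->F; covered: B1=F, B2=S, B3=F, B4=T, B5=E, B7=T, B9=F, B10=E
#2 (h=9, x=1) -> B2->S, B1->F, B3->T, B5->E, B4->F, B6->F, B7->F, B8->T, B10->S, B9->T; covered: B1=F, B2=S, B3=T, B4=F, B5=E, B6=F, B7=F, B8=T, B9=T, B10=S
#3 (h=8, x=1) -> B2->S, B1->F, B3->T, B5->E, B4->F, B6->F, B7->T, B10->E, B9->F; covered: B1=F, B2=S, B3=T, B4=F, B5=E, B6=F, B7=T, B9=F, B10=E
#4 (h=7, x=2) -> B2->E, B1->T, B5->E, B4->F, B6->F, B7->F, B8->T, B10->E, B9->F; covered: B1=T, B2=E, B4=F, B5=E, B6=F, B7=F, B8=T, B9=F, B10=E
#5 (h=1, x=0) -> B2->E, B1->T, B5->E, B4->F, B6->F, B7->F, B8->F, B10->E, B9->F; covered: B1=T, B2=E, B4=F, B5=E, B6=F, B7=F, B8=F, B9=F, B10=E
#6 (h=2, x=7) -> B2->E, B1->F, B3->F, B5->S, B4->F, B6->F, B7->T, B10->E, B9->F; covered: B1=F, B2=E, B3=F, B4=F, B5=S, B6=F, B7=T, B9=F, B10=E
together the pool reaches 19 outcomes: B1=T, B1=F, B2=S, B2=E, B3=T, B3=F, B4=T, B4=F, B5=S, B5=E, B6=F, B7=T, B7=F, B8=T, B8=F, B9=T, B9=F, B10=S, B10=E
no size-1 subset reaches all 19 outcomes (best union: 10/19)
no size-2 subset reaches all 19 outcomes (best union: 16/19)
no size-3 subset reaches all 19 outcomes (best union: 18/19)
inputs {1, 2, 5, 6} (size 4) cover everything; no size-4 subset with a lexicographically smaller index list covers all 19

Answer: 4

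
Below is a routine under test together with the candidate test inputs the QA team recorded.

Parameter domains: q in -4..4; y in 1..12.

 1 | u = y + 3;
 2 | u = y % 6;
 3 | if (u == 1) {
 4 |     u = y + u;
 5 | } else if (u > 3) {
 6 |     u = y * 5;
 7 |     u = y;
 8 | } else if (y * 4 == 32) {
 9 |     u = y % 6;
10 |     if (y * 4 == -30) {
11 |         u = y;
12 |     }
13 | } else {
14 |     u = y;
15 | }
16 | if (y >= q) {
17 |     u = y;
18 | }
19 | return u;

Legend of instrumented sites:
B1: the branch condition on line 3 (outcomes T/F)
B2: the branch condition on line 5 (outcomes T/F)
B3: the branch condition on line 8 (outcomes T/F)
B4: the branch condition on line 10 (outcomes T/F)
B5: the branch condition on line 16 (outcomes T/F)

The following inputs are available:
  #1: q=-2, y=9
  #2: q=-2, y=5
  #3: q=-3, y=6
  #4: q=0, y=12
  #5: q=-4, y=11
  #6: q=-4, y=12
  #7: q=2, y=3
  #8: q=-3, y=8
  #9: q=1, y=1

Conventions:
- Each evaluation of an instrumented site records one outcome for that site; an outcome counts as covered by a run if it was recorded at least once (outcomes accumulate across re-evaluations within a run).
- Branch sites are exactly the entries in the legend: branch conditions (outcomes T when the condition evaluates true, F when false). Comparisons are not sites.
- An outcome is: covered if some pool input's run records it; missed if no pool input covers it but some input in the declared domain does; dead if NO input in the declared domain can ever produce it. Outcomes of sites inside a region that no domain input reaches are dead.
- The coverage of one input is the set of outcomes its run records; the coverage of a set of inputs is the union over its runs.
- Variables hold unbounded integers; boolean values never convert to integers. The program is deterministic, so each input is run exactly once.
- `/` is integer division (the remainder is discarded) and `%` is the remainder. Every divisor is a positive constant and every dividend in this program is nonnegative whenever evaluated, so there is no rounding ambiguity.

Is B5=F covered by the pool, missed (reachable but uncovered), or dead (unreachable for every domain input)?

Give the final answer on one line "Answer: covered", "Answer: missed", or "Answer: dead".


no pool input records B5=F
but domain input (q=2, y=1) does record it -> reachable, so missed
Answer: missed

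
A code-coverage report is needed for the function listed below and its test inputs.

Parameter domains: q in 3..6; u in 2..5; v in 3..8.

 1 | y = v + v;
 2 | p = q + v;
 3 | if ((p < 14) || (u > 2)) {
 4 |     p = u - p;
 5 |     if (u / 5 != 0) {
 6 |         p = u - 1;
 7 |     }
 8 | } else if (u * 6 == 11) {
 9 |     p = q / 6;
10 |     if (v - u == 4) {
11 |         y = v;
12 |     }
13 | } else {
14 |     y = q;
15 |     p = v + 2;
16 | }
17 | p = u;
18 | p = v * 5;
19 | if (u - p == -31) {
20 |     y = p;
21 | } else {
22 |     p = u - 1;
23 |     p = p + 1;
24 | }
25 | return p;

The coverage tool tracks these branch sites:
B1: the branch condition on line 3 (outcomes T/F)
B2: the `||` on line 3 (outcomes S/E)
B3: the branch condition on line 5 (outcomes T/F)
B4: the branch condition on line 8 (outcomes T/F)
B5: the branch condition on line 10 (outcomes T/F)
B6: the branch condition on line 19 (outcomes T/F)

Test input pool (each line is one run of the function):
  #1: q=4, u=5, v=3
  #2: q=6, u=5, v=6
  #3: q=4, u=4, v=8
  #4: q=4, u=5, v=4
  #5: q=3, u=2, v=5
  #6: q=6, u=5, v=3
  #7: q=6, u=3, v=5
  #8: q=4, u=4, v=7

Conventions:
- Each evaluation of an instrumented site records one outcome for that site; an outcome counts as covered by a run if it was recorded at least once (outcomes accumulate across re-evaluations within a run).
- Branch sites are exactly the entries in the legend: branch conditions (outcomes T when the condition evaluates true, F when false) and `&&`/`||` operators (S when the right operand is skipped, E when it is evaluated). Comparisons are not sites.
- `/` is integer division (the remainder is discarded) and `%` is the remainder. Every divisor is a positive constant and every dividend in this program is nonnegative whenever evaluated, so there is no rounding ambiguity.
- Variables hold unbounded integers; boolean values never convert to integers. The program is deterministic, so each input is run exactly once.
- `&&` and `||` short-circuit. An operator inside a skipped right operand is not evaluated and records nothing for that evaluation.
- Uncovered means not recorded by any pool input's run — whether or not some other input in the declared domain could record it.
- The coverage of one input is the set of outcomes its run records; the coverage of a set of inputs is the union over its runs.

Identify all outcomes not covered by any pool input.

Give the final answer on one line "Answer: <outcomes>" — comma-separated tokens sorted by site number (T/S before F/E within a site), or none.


test 1 (q=4, u=5, v=3) hits B1=T, B2=S, B3=T, B6=F
test 2 (q=6, u=5, v=6) hits B1=T, B2=S, B3=T, B6=F
test 3 (q=4, u=4, v=8) hits B1=T, B2=S, B3=F, B6=F
test 4 (q=4, u=5, v=4) hits B1=T, B2=S, B3=T, B6=F
test 5 (q=3, u=2, v=5) hits B1=T, B2=S, B3=F, B6=F
test 6 (q=6, u=5, v=3) hits B1=T, B2=S, B3=T, B6=F
test 7 (q=6, u=3, v=5) hits B1=T, B2=S, B3=F, B6=F
test 8 (q=4, u=4, v=7) hits B1=T, B2=S, B3=F, B6=T
union over the pool: B1=T, B2=S, B3=T, B3=F, B6=T, B6=F
uncovered (6 of 12): B1=F, B2=E, B4=T, B4=F, B5=T, B5=F
Answer: B1=F, B2=E, B4=T, B4=F, B5=T, B5=F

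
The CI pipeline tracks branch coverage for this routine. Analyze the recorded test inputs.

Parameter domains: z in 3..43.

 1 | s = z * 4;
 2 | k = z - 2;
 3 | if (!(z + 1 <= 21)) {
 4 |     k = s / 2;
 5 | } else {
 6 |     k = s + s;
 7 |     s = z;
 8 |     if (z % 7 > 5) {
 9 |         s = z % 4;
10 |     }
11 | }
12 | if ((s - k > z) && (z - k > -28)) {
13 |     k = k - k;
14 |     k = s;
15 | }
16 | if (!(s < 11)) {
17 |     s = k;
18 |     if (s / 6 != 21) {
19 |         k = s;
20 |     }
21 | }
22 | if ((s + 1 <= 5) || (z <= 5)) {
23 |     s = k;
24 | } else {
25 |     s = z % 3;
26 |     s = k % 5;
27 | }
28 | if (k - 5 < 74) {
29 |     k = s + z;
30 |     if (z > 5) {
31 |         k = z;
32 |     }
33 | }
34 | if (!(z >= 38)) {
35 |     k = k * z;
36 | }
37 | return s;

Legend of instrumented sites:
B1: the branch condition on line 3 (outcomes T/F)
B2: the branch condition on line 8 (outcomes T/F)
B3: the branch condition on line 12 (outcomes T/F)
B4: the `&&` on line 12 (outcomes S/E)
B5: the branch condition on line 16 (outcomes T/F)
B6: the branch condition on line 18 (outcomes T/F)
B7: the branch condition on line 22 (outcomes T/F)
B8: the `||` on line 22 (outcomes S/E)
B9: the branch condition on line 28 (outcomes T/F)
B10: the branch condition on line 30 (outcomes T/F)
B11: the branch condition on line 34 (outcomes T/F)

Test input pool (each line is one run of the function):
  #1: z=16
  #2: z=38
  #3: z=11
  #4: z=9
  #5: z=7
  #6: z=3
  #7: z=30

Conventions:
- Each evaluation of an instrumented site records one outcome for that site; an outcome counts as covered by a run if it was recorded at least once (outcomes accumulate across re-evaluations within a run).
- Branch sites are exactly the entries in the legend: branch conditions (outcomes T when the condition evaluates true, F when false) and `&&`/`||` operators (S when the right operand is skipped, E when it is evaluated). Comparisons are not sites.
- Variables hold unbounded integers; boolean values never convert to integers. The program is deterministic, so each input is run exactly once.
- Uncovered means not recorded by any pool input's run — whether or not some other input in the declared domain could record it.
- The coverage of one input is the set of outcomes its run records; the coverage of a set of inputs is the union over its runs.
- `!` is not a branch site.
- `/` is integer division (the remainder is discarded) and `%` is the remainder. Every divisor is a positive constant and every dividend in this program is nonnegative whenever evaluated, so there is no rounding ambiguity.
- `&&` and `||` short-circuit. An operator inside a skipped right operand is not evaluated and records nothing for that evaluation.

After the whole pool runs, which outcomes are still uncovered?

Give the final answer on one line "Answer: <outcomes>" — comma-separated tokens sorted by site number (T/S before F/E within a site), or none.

run #1 (z=16) runs B1->F, B2->F, B4->S, B3->F, B5->T, B6->F, B8->E, B7->F, B9->F, B11->T; records B1=F, B2=F, B3=F, B4=S, B5=T, B6=F, B7=F, B8=E, B9=F, B11=T
run #2 (z=38) runs B1->T, B4->E, B3->F, B5->T, B6->T, B8->E, B7->F, B9->T, B10->T, B11->F; records B1=T, B3=F, B4=E, B5=T, B6=T, B7=F, B8=E, B9=T, B10=T, B11=F
run #3 (z=11) runs B1->F, B2->F, B4->S, B3->F, B5->T, B6->T, B8->E, B7->F, B9->F, B11->T; records B1=F, B2=F, B3=F, B4=S, B5=T, B6=T, B7=F, B8=E, B9=F, B11=T
run #4 (z=9) runs B1->F, B2->F, B4->S, B3->F, B5->F, B8->E, B7->F, B9->T, B10->T, B11->T; records B1=F, B2=F, B3=F, B4=S, B5=F, B7=F, B8=E, B9=T, B10=T, B11=T
run #5 (z=7) runs B1->F, B2->F, B4->S, B3->F, B5->F, B8->E, B7->F, B9->T, B10->T, B11->T; records B1=F, B2=F, B3=F, B4=S, B5=F, B7=F, B8=E, B9=T, B10=T, B11=T
run #6 (z=3) runs B1->F, B2->F, B4->S, B3->F, B5->F, B8->S, B7->T, B9->T, B10->F, B11->T; records B1=F, B2=F, B3=F, B4=S, B5=F, B7=T, B8=S, B9=T, B10=F, B11=T
run #7 (z=30) runs B1->T, B4->E, B3->F, B5->T, B6->T, B8->E, B7->F, B9->T, B10->T, B11->T; records B1=T, B3=F, B4=E, B5=T, B6=T, B7=F, B8=E, B9=T, B10=T, B11=T
union over the pool: B1=T, B1=F, B2=F, B3=F, B4=S, B4=E, B5=T, B5=F, B6=T, B6=F, B7=T, B7=F, B8=S, B8=E, B9=T, B9=F, B10=T, B10=F, B11=T, B11=F
uncovered (2 of 22): B2=T, B3=T

Answer: B2=T, B3=T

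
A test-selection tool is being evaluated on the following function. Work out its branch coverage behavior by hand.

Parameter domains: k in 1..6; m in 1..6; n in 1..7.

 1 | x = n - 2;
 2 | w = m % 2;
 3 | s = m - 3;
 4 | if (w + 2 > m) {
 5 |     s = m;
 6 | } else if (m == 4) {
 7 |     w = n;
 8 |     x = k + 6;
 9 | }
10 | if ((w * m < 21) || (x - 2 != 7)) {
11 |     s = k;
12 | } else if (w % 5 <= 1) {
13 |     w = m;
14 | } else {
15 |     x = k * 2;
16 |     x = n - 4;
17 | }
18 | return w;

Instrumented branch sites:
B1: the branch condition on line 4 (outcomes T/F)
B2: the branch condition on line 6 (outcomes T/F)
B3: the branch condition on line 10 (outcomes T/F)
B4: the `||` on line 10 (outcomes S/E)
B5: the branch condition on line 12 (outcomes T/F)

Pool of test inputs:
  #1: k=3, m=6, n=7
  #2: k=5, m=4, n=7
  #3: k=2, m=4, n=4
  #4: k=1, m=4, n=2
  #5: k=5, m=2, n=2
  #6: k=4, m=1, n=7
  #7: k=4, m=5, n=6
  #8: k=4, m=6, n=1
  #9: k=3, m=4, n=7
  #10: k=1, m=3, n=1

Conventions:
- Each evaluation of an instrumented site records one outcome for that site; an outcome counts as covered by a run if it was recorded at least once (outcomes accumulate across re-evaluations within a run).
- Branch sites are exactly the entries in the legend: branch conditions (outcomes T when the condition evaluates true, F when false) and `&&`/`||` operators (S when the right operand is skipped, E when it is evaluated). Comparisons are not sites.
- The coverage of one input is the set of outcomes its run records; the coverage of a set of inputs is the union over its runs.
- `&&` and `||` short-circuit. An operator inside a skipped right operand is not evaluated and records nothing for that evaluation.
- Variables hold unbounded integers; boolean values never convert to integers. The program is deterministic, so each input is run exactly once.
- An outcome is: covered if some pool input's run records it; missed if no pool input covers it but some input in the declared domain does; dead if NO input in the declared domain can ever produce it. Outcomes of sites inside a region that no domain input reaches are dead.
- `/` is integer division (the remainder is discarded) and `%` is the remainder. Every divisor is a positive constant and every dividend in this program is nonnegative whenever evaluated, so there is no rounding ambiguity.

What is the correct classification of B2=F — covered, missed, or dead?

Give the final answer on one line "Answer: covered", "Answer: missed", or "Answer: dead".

B2=F is recorded by pool input(s) 1, 5, 7, 8, 10 -> covered

Answer: covered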